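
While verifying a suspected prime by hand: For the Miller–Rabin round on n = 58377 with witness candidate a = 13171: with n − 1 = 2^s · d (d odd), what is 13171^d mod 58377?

52354

n − 1 = 58376 = 2^3 · 7297, so s = 3 and d = 7297.
13171^7297 mod 58377 = 52354.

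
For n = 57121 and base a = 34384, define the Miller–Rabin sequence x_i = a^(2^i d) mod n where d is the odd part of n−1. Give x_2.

50430

n − 1 = 57120 = 2^5 · 1785, so s = 5 and d = 1785.
x_0 = 34384^1785 mod 57121 = 1672.
x_1 = 1672^2 mod 57121 = 53776.
x_2 = 53776^2 mod 57121 = 50430.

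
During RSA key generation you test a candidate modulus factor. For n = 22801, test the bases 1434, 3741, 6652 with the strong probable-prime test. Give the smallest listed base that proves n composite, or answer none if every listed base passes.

n − 1 = 22800 = 2^4 · 1425, so s = 4 and d = 1425.
Base 1434: x_0 = 1434^1425 mod 22801 = 18874. x_0 is neither 1 nor 22800, so continue squaring. x_1 = 18874^2 mod 22801 = 7853. x_2 = 7853^2 mod 22801 = 15705. x_3 = 15705^2 mod 22801 = 8608. Reached i = s−1 = 3 without hitting −1: 1434 is a Miller–Rabin witness and 22801 is composite.
Base 3741: x_0 = 3741^1425 mod 22801 = 8153. x_0 is neither 1 nor 22800, so continue squaring. x_1 = 8153^2 mod 22801 = 6494. x_2 = 6494^2 mod 22801 = 12987. x_3 = 12987^2 mod 22801 = 3172. Reached i = s−1 = 3 without hitting −1: 3741 is a Miller–Rabin witness and 22801 is composite.
Base 6652: x_0 = 6652^1425 mod 22801 = 22198. x_0 is neither 1 nor 22800, so continue squaring. x_1 = 22198^2 mod 22801 = 21594. x_2 = 21594^2 mod 22801 = 20386. x_3 = 20386^2 mod 22801 = 17970. Reached i = s−1 = 3 without hitting −1: 6652 is a Miller–Rabin witness and 22801 is composite.
The smallest witness among the given bases is 1434.

1434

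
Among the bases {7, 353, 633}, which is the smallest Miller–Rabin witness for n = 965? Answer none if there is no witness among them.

n − 1 = 964 = 2^2 · 241, so s = 2 and d = 241.
Base 7: x_0 = 7^241 mod 965 = 7. x_0 is neither 1 nor 964, so continue squaring. x_1 = 7^2 mod 965 = 49. Reached i = s−1 = 1 without hitting −1: 7 is a Miller–Rabin witness and 965 is composite.
Base 353: x_0 = 353^241 mod 965 = 608. x_0 is neither 1 nor 964, so continue squaring. x_1 = 608^2 mod 965 = 69. Reached i = s−1 = 1 without hitting −1: 353 is a Miller–Rabin witness and 965 is composite.
Base 633: x_0 = 633^241 mod 965 = 718. x_0 is neither 1 nor 964, so continue squaring. x_1 = 718^2 mod 965 = 214. Reached i = s−1 = 1 without hitting −1: 633 is a Miller–Rabin witness and 965 is composite.
The smallest witness among the given bases is 7.

7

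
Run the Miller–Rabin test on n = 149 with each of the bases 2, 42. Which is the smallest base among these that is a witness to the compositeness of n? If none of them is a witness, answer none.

none

n − 1 = 148 = 2^2 · 37, so s = 2 and d = 37.
Base 2: x_0 = 2^37 mod 149 = 105. x_0 is neither 1 nor 148, so continue squaring. x_1 = 105^2 mod 149 = 148. x_1 ≡ −1, so 2 is not a witness.
Base 42: x_0 = 42^37 mod 149 = 148. x_0 = 148 ≡ −1, so 42 is not a witness.
No listed base is a witness for 149.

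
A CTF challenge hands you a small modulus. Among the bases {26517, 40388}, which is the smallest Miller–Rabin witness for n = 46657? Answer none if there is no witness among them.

n − 1 = 46656 = 2^6 · 729, so s = 6 and d = 729.
Base 26517: x_0 = 26517^729 mod 46657 = 46656. x_0 = 46656 ≡ −1, so 26517 is not a witness.
Base 40388: x_0 = 40388^729 mod 46657 = 46656. x_0 = 46656 ≡ −1, so 40388 is not a witness.
No listed base is a witness for 46657.

none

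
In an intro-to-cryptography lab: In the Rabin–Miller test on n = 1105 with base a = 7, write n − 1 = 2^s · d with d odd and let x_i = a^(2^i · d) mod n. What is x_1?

1039

n − 1 = 1104 = 2^4 · 69, so s = 4 and d = 69.
x_0 = 7^69 mod 1105 = 827.
x_1 = 827^2 mod 1105 = 1039.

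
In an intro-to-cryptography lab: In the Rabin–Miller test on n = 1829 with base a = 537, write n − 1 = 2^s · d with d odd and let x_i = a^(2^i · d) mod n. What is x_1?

1020

n − 1 = 1828 = 2^2 · 457, so s = 2 and d = 457.
x_0 = 537^457 mod 1829 = 857.
x_1 = 857^2 mod 1829 = 1020.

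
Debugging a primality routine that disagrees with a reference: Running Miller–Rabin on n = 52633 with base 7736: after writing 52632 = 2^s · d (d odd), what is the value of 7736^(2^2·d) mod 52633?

1

n − 1 = 52632 = 2^3 · 6579, so s = 3 and d = 6579.
x_0 = 7736^6579 mod 52633 = 15037.
x_1 = 15037^2 mod 52633 = 1.
x_2 = 1^2 mod 52633 = 1.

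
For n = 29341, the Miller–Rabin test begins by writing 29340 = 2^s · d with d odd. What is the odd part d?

Halving: 29340 → 14670 → 7335; 7335 is odd.
So 29340 = 2^2 · 7335.

7335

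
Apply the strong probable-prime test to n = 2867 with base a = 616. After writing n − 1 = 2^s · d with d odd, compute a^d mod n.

n − 1 = 2866 = 2^1 · 1433, so s = 1 and d = 1433.
Repeated squaring mod 2867: 616^1 ≡ 616, 616^2 ≡ 1012, 616^4 ≡ 625, 616^8 ≡ 713, 616^16 ≡ 910, 616^32 ≡ 2404, 616^64 ≡ 2211, 616^128 ≡ 286, 616^256 ≡ 1520, 616^512 ≡ 2465, 616^1024 ≡ 1052.
1433 = 1024 + 256 + 128 + 16 + 8 + 1, so 616^1433 ≡ 1052·1520·286·910·713·616 ≡ 340 (mod 2867).

340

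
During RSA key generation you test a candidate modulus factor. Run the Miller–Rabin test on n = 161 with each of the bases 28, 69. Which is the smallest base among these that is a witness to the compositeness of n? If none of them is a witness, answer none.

28

n − 1 = 160 = 2^5 · 5, so s = 5 and d = 5.
Base 28: x_0 = 28^5 mod 161 = 112. x_0 is neither 1 nor 160, so continue squaring. x_1 = 112^2 mod 161 = 147. x_2 = 147^2 mod 161 = 35. x_3 = 35^2 mod 161 = 98. x_4 = 98^2 mod 161 = 105. Reached i = s−1 = 4 without hitting −1: 28 is a Miller–Rabin witness and 161 is composite.
Base 69: x_0 = 69^5 mod 161 = 69. x_0 is neither 1 nor 160, so continue squaring. x_1 = 69^2 mod 161 = 92. x_2 = 92^2 mod 161 = 92. x_3 = 92^2 mod 161 = 92. x_4 = 92^2 mod 161 = 92. Reached i = s−1 = 4 without hitting −1: 69 is a Miller–Rabin witness and 161 is composite.
The smallest witness among the given bases is 28.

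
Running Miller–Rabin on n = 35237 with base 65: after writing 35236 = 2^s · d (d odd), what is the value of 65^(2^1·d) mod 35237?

25613

n − 1 = 35236 = 2^2 · 8809, so s = 2 and d = 8809.
x_0 = 65^8809 mod 35237 = 8772.
x_1 = 8772^2 mod 35237 = 25613.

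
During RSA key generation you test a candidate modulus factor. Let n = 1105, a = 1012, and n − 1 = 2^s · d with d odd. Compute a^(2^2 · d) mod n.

781

n − 1 = 1104 = 2^4 · 69, so s = 4 and d = 69.
Repeated squaring mod 1105: 1012^1 ≡ 1012, 1012^2 ≡ 914, 1012^4 ≡ 16, 1012^8 ≡ 256, 1012^16 ≡ 341, 1012^32 ≡ 256, 1012^64 ≡ 341.
69 = 64 + 4 + 1, so 1012^69 ≡ 341·16·1012 ≡ 892 (mod 1105).
x_0 = 892.
x_1 = 892^2 mod 1105 = 64.
x_2 = 64^2 mod 1105 = 781.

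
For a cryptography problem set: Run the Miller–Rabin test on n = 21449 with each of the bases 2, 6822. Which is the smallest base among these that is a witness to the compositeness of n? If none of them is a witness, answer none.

2

n − 1 = 21448 = 2^3 · 2681, so s = 3 and d = 2681.
Base 2: x_0 = 2^2681 mod 21449 = 7198. x_0 is neither 1 nor 21448, so continue squaring. x_1 = 7198^2 mod 21449 = 11869. x_2 = 11869^2 mod 21449 = 17578. Reached i = s−1 = 2 without hitting −1: 2 is a Miller–Rabin witness and 21449 is composite.
Base 6822: x_0 = 6822^2681 mod 21449 = 13591. x_0 is neither 1 nor 21448, so continue squaring. x_1 = 13591^2 mod 21449 = 17942. x_2 = 17942^2 mod 21449 = 8772. Reached i = s−1 = 2 without hitting −1: 6822 is a Miller–Rabin witness and 21449 is composite.
The smallest witness among the given bases is 2.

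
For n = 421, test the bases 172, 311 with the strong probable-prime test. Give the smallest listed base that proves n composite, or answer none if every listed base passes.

n − 1 = 420 = 2^2 · 105, so s = 2 and d = 105.
Base 172: x_0 = 172^105 mod 421 = 392. x_0 is neither 1 nor 420, so continue squaring. x_1 = 392^2 mod 421 = 420. x_1 ≡ −1, so 172 is not a witness.
Base 311: x_0 = 311^105 mod 421 = 29. x_0 is neither 1 nor 420, so continue squaring. x_1 = 29^2 mod 421 = 420. x_1 ≡ −1, so 311 is not a witness.
No listed base is a witness for 421.

none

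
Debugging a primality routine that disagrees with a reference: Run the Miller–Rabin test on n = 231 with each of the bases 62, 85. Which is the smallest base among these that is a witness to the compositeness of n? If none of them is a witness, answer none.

n − 1 = 230 = 2^1 · 115, so s = 1 and d = 115.
Base 62: x_0 = 62^115 mod 231 = 230. x_0 = 230 ≡ −1, so 62 is not a witness.
Base 85: x_0 = 85^115 mod 231 = 43. x_0 ∉ {1, 230} and s = 1, so 85 is a Miller–Rabin witness and 231 is composite.
The smallest witness among the given bases is 85.

85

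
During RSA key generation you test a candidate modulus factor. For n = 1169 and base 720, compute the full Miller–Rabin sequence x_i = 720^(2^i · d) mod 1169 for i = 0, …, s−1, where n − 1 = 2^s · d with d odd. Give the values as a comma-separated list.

n − 1 = 1168 = 2^4 · 73, so s = 4 and d = 73.
x_0 = 720^73 mod 1169 = 769.
x_1 = 769^2 mod 1169 = 1016.
x_2 = 1016^2 mod 1169 = 29.
x_3 = 29^2 mod 1169 = 841.

769, 1016, 29, 841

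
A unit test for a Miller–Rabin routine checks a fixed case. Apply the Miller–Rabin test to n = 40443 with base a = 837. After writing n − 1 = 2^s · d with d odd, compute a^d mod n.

n − 1 = 40442 = 2^1 · 20221, so s = 1 and d = 20221.
837^20221 mod 40443 = 837.

837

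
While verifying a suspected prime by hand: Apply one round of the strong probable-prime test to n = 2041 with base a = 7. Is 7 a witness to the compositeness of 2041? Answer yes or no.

yes

n − 1 = 2040 = 2^3 · 255, so s = 3 and d = 255.
Repeated squaring mod 2041: 7^1 ≡ 7, 7^2 ≡ 49, 7^4 ≡ 360, 7^8 ≡ 1017, 7^16 ≡ 1543, 7^32 ≡ 1043, 7^64 ≡ 2037, 7^128 ≡ 16.
255 = 128 + 64 + 32 + 16 + 8 + 4 + 2 + 1, so 7^255 ≡ 16·2037·1043·1543·1017·360·49·7 ≡ 1786 (mod 2041).
x_0 = 7^255 mod 2041 = 1786.
x_0 is neither 1 nor 2040, so continue squaring.
x_1 = 1786^2 mod 2041 = 1754.
x_2 = 1754^2 mod 2041 = 729.
Reached i = s−1 = 2 without hitting −1: 7 is a Miller–Rabin witness and 2041 is composite.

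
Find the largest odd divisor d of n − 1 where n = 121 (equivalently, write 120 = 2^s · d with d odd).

Halving: 120 → 60 → 30 → 15; 15 is odd.
So 120 = 2^3 · 15.

15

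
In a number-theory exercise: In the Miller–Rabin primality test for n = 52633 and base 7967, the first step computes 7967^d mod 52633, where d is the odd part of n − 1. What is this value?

25236

n − 1 = 52632 = 2^3 · 6579, so s = 3 and d = 6579.
Repeated squaring mod 52633: 7967^1 ≡ 7967, 7967^2 ≡ 50324, 7967^4 ≡ 15548, 7967^8 ≡ 49568, 7967^16 ≡ 25551, 7967^32 ≡ 46502, 7967^64 ≡ 9199, 7967^128 ≡ 40370, 7967^256 ≡ 8688, 7967^512 ≡ 5622, 7967^1024 ≡ 27084, 7967^2048 ≡ 49568, 7967^4096 ≡ 25551.
6579 = 4096 + 2048 + 256 + 128 + 32 + 16 + 2 + 1, so 7967^6579 ≡ 25551·49568·8688·40370·46502·25551·50324·7967 ≡ 25236 (mod 52633).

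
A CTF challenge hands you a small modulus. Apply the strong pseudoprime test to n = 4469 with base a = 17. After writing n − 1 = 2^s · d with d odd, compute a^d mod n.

3069

n − 1 = 4468 = 2^2 · 1117, so s = 2 and d = 1117.
17^1117 mod 4469 = 3069.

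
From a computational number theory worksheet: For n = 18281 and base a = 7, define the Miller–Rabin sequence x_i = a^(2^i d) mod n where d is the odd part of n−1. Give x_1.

n − 1 = 18280 = 2^3 · 2285, so s = 3 and d = 2285.
x_0 = 7^2285 mod 18281 = 13187.
x_1 = 13187^2 mod 18281 = 8097.

8097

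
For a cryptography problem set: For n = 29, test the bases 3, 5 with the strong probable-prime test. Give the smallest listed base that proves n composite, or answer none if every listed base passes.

none

n − 1 = 28 = 2^2 · 7, so s = 2 and d = 7.
Base 3: x_0 = 3^7 mod 29 = 12. x_0 is neither 1 nor 28, so continue squaring. x_1 = 12^2 mod 29 = 28. x_1 ≡ −1, so 3 is not a witness.
Base 5: x_0 = 5^7 mod 29 = 28. x_0 = 28 ≡ −1, so 5 is not a witness.
No listed base is a witness for 29.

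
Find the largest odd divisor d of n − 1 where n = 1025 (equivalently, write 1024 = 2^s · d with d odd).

Halving: 1024 → 512 → 256 → 128 → 64 → 32 → 16 → 8 → 4 → 2 → 1; 1 is odd.
So 1024 = 2^10 · 1.

1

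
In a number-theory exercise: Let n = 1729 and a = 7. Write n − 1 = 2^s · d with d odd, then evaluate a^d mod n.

343

n − 1 = 1728 = 2^6 · 27, so s = 6 and d = 27.
7^27 mod 1729 = 343.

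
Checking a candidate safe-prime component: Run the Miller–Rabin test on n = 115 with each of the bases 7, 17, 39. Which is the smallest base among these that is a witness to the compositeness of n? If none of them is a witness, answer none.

7

n − 1 = 114 = 2^1 · 57, so s = 1 and d = 57.
Base 7: x_0 = 7^57 mod 115 = 112. x_0 ∉ {1, 114} and s = 1, so 7 is a Miller–Rabin witness and 115 is composite.
Base 17: x_0 = 17^57 mod 115 = 102. x_0 ∉ {1, 114} and s = 1, so 17 is a Miller–Rabin witness and 115 is composite.
Base 39: x_0 = 39^57 mod 115 = 49. x_0 ∉ {1, 114} and s = 1, so 39 is a Miller–Rabin witness and 115 is composite.
The smallest witness among the given bases is 7.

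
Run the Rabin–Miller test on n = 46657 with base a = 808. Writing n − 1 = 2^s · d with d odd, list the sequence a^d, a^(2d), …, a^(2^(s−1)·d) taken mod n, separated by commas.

16866, 40884, 14431, 23570, 1, 1

n − 1 = 46656 = 2^6 · 729, so s = 6 and d = 729.
x_0 = 808^729 mod 46657 = 16866.
x_1 = 16866^2 mod 46657 = 40884.
x_2 = 40884^2 mod 46657 = 14431.
x_3 = 14431^2 mod 46657 = 23570.
x_4 = 23570^2 mod 46657 = 1.
x_5 = 1^2 mod 46657 = 1.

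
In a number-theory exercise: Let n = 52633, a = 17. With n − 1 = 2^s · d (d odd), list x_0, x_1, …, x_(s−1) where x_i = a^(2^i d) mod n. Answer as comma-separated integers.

n − 1 = 52632 = 2^3 · 6579, so s = 3 and d = 6579.
x_0 = 17^6579 mod 52633 = 825.
x_1 = 825^2 mod 52633 = 49029.
x_2 = 49029^2 mod 52633 = 41098.

825, 49029, 41098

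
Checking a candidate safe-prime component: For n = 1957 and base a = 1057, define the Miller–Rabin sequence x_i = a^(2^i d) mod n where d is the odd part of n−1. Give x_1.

n − 1 = 1956 = 2^2 · 489, so s = 2 and d = 489.
x_0 = 1057^489 mod 1957 = 37.
x_1 = 37^2 mod 1957 = 1369.

1369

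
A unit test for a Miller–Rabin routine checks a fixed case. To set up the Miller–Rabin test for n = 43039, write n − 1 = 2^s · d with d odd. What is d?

Halving: 43038 → 21519; 21519 is odd.
So 43038 = 2^1 · 21519.

21519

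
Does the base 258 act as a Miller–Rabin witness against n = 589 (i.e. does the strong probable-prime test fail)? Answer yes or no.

n − 1 = 588 = 2^2 · 147, so s = 2 and d = 147.
x_0 = 258^147 mod 589 = 438.
x_0 is neither 1 nor 588, so continue squaring.
x_1 = 438^2 mod 589 = 419.
Reached i = s−1 = 1 without hitting −1: 258 is a Miller–Rabin witness and 589 is composite.

yes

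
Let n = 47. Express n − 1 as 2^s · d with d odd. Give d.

Halving: 46 → 23; 23 is odd.
So 46 = 2^1 · 23.

23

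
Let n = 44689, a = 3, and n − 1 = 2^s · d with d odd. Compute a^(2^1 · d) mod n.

26882

n − 1 = 44688 = 2^4 · 2793, so s = 4 and d = 2793.
Repeated squaring mod 44689: 3^1 ≡ 3, 3^2 ≡ 9, 3^4 ≡ 81, 3^8 ≡ 6561, 3^16 ≡ 11214, 3^32 ≡ 43639, 3^64 ≡ 29964, 3^128 ≡ 39286, 3^256 ≡ 10492, 3^512 ≡ 13057, 3^1024 ≡ 41403, 3^2048 ≡ 27747.
2793 = 2048 + 512 + 128 + 64 + 32 + 8 + 1, so 3^2793 ≡ 27747·13057·39286·29964·43639·6561·3 ≡ 43662 (mod 44689).
x_0 = 43662.
x_1 = 43662^2 mod 44689 = 26882.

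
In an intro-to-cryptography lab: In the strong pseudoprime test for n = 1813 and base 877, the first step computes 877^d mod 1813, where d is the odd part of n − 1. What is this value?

n − 1 = 1812 = 2^2 · 453, so s = 2 and d = 453.
877^453 mod 1813 = 1555.

1555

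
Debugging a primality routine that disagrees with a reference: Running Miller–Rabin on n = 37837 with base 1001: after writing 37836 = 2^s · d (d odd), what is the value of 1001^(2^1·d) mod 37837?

n − 1 = 37836 = 2^2 · 9459, so s = 2 and d = 9459.
x_0 = 1001^9459 mod 37837 = 2467.
x_1 = 2467^2 mod 37837 = 32169.

32169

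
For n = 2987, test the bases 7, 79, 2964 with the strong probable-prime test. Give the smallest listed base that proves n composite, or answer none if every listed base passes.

n − 1 = 2986 = 2^1 · 1493, so s = 1 and d = 1493.
Base 7: x_0 = 7^1493 mod 2987 = 2746. x_0 ∉ {1, 2986} and s = 1, so 7 is a Miller–Rabin witness and 2987 is composite.
Base 79: x_0 = 79^1493 mod 2987 = 14. x_0 ∉ {1, 2986} and s = 1, so 79 is a Miller–Rabin witness and 2987 is composite.
Base 2964: x_0 = 2964^1493 mod 2987 = 2052. x_0 ∉ {1, 2986} and s = 1, so 2964 is a Miller–Rabin witness and 2987 is composite.
The smallest witness among the given bases is 7.

7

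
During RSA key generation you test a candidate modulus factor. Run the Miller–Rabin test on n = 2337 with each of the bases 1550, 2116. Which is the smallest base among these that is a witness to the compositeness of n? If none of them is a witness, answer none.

1550

n − 1 = 2336 = 2^5 · 73, so s = 5 and d = 73.
Base 1550: x_0 = 1550^73 mod 2337 = 2234. x_0 is neither 1 nor 2336, so continue squaring. x_1 = 2234^2 mod 2337 = 1261. x_2 = 1261^2 mod 2337 = 961. x_3 = 961^2 mod 2337 = 406. x_4 = 406^2 mod 2337 = 1246. Reached i = s−1 = 4 without hitting −1: 1550 is a Miller–Rabin witness and 2337 is composite.
Base 2116: x_0 = 2116^73 mod 2337 = 1603. x_0 is neither 1 nor 2336, so continue squaring. x_1 = 1603^2 mod 2337 = 1246. x_2 = 1246^2 mod 2337 = 748. x_3 = 748^2 mod 2337 = 961. x_4 = 961^2 mod 2337 = 406. Reached i = s−1 = 4 without hitting −1: 2116 is a Miller–Rabin witness and 2337 is composite.
The smallest witness among the given bases is 1550.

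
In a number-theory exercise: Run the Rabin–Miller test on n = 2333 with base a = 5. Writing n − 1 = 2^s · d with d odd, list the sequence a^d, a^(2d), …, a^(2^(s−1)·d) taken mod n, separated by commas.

108, 2332

n − 1 = 2332 = 2^2 · 583, so s = 2 and d = 583.
x_0 = 5^583 mod 2333 = 108.
x_1 = 108^2 mod 2333 = 2332.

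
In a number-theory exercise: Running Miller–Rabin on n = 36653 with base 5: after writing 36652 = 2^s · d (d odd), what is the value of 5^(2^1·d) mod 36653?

36652

n − 1 = 36652 = 2^2 · 9163, so s = 2 and d = 9163.
x_0 = 5^9163 mod 36653 = 4025.
x_1 = 4025^2 mod 36653 = 36652.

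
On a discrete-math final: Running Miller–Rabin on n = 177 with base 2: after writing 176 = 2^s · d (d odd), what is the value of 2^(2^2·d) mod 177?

154

n − 1 = 176 = 2^4 · 11, so s = 4 and d = 11.
x_0 = 2^11 mod 177 = 101.
x_1 = 101^2 mod 177 = 112.
x_2 = 112^2 mod 177 = 154.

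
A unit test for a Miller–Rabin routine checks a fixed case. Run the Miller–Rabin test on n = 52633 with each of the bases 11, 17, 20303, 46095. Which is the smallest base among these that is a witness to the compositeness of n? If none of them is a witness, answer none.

11

n − 1 = 52632 = 2^3 · 6579, so s = 3 and d = 6579.
Base 11: x_0 = 11^6579 mod 52633 = 15758. x_0 is neither 1 nor 52632, so continue squaring. x_1 = 15758^2 mod 52633 = 44703. x_2 = 44703^2 mod 52633 = 41098. Reached i = s−1 = 2 without hitting −1: 11 is a Miller–Rabin witness and 52633 is composite.
Base 17: x_0 = 17^6579 mod 52633 = 825. x_0 is neither 1 nor 52632, so continue squaring. x_1 = 825^2 mod 52633 = 49029. x_2 = 49029^2 mod 52633 = 41098. Reached i = s−1 = 2 without hitting −1: 17 is a Miller–Rabin witness and 52633 is composite.
Base 20303: x_0 = 20303^6579 mod 52633 = 52632. x_0 = 52632 ≡ −1, so 20303 is not a witness.
Base 46095: x_0 = 46095^6579 mod 52633 = 19054. x_0 is neither 1 nor 52632, so continue squaring. x_1 = 19054^2 mod 52633 = 45115. x_2 = 45115^2 mod 52633 = 45115. Reached i = s−1 = 2 without hitting −1: 46095 is a Miller–Rabin witness and 52633 is composite.
The smallest witness among the given bases is 11.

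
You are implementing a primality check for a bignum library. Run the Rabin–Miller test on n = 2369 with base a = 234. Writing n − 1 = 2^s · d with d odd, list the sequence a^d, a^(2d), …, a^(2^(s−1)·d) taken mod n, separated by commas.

2349, 400, 1277, 857, 59, 1112

n − 1 = 2368 = 2^6 · 37, so s = 6 and d = 37.
x_0 = 234^37 mod 2369 = 2349.
x_1 = 2349^2 mod 2369 = 400.
x_2 = 400^2 mod 2369 = 1277.
x_3 = 1277^2 mod 2369 = 857.
x_4 = 857^2 mod 2369 = 59.
x_5 = 59^2 mod 2369 = 1112.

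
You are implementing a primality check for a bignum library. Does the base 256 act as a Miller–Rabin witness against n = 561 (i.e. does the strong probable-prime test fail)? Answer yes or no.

no

n − 1 = 560 = 2^4 · 35, so s = 4 and d = 35.
x_0 = 256^35 mod 561 = 1.
x_0 = 1, so 256 is not a witness.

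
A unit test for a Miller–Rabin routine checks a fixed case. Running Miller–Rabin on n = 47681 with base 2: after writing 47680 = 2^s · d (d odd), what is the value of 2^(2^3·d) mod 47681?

15207

n − 1 = 47680 = 2^6 · 745, so s = 6 and d = 745.
Repeated squaring mod 47681: 2^1 ≡ 2, 2^2 ≡ 4, 2^4 ≡ 16, 2^8 ≡ 256, 2^16 ≡ 17855, 2^32 ≡ 5859, 2^64 ≡ 45242, 2^128 ≡ 36277, 2^256 ≡ 25129, 2^512 ≡ 27158.
745 = 512 + 128 + 64 + 32 + 8 + 1, so 2^745 ≡ 27158·36277·45242·5859·256·2 ≡ 6769 (mod 47681).
x_0 = 6769.
x_1 = 6769^2 mod 47681 = 45601.
x_2 = 45601^2 mod 47681 = 35110.
x_3 = 35110^2 mod 47681 = 15207.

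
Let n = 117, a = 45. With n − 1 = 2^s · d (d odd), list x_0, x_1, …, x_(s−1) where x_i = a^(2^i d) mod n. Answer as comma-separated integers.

n − 1 = 116 = 2^2 · 29, so s = 2 and d = 29.
x_0 = 45^29 mod 117 = 54.
x_1 = 54^2 mod 117 = 108.

54, 108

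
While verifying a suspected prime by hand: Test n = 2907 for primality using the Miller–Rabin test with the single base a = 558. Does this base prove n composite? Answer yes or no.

yes

n − 1 = 2906 = 2^1 · 1453, so s = 1 and d = 1453.
Repeated squaring mod 2907: 558^1 ≡ 558, 558^2 ≡ 315, 558^4 ≡ 387, 558^8 ≡ 1512, 558^16 ≡ 1242, 558^32 ≡ 1854, 558^64 ≡ 1242, 558^128 ≡ 1854, 558^256 ≡ 1242, 558^512 ≡ 1854, 558^1024 ≡ 1242.
1453 = 1024 + 256 + 128 + 32 + 8 + 4 + 1, so 558^1453 ≡ 1242·1242·1854·1854·1512·387·558 ≡ 1926 (mod 2907).
x_0 = 558^1453 mod 2907 = 1926.
x_0 ∉ {1, 2906} and s = 1, so 558 is a Miller–Rabin witness and 2907 is composite.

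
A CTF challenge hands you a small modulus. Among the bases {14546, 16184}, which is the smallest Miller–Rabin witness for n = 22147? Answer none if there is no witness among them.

none

n − 1 = 22146 = 2^1 · 11073, so s = 1 and d = 11073.
Base 14546: x_0 = 14546^11073 mod 22147 = 22146. x_0 = 22146 ≡ −1, so 14546 is not a witness.
Base 16184: x_0 = 16184^11073 mod 22147 = 22146. x_0 = 22146 ≡ −1, so 16184 is not a witness.
No listed base is a witness for 22147.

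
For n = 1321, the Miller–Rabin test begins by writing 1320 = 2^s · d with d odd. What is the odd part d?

Halving: 1320 → 660 → 330 → 165; 165 is odd.
So 1320 = 2^3 · 165.

165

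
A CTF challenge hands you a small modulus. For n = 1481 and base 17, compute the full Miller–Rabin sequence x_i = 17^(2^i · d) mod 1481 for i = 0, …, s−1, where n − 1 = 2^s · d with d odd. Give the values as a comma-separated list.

1480, 1, 1

n − 1 = 1480 = 2^3 · 185, so s = 3 and d = 185.
x_0 = 17^185 mod 1481 = 1480.
x_1 = 1480^2 mod 1481 = 1.
x_2 = 1^2 mod 1481 = 1.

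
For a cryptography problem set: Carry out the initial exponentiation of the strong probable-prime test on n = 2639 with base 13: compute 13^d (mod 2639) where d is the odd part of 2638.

n − 1 = 2638 = 2^1 · 1319, so s = 1 and d = 1319.
13^1319 mod 2639 = 2197.

2197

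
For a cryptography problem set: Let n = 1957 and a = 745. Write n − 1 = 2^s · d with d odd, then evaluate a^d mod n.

919

n − 1 = 1956 = 2^2 · 489, so s = 2 and d = 489.
Repeated squaring mod 1957: 745^1 ≡ 745, 745^2 ≡ 1194, 745^4 ≡ 940, 745^8 ≡ 993, 745^16 ≡ 1678, 745^32 ≡ 1518, 745^64 ≡ 935, 745^128 ≡ 1403, 745^256 ≡ 1624.
489 = 256 + 128 + 64 + 32 + 8 + 1, so 745^489 ≡ 1624·1403·935·1518·993·745 ≡ 919 (mod 1957).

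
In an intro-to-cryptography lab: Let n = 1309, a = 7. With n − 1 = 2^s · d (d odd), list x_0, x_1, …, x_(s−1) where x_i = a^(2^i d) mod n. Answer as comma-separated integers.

182, 399

n − 1 = 1308 = 2^2 · 327, so s = 2 and d = 327.
x_0 = 7^327 mod 1309 = 182.
x_1 = 182^2 mod 1309 = 399.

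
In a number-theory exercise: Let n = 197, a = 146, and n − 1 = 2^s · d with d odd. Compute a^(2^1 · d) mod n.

1

n − 1 = 196 = 2^2 · 49, so s = 2 and d = 49.
By repeated squaring, 146^49 ≡ 196 (mod 197).
x_0 = 196.
x_1 = 196^2 mod 197 = 1.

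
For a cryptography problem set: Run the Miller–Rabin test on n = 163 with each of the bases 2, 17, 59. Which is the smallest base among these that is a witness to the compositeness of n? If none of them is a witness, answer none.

n − 1 = 162 = 2^1 · 81, so s = 1 and d = 81.
Base 2: x_0 = 2^81 mod 163 = 162. x_0 = 162 ≡ −1, so 2 is not a witness.
Base 17: x_0 = 17^81 mod 163 = 162. x_0 = 162 ≡ −1, so 17 is not a witness.
Base 59: x_0 = 59^81 mod 163 = 162. x_0 = 162 ≡ −1, so 59 is not a witness.
No listed base is a witness for 163.

none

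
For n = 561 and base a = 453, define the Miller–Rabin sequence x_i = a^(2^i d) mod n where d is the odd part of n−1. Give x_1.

n − 1 = 560 = 2^4 · 35, so s = 4 and d = 35.
x_0 = 453^35 mod 561 = 549.
x_1 = 549^2 mod 561 = 144.

144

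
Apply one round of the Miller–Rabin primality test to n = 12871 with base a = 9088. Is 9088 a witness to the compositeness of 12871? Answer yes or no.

no

n − 1 = 12870 = 2^1 · 6435, so s = 1 and d = 6435.
By repeated squaring, 9088^6435 ≡ 12870 (mod 12871).
x_0 = 9088^6435 mod 12871 = 12870.
x_0 = 12870 ≡ −1, so 9088 is not a witness.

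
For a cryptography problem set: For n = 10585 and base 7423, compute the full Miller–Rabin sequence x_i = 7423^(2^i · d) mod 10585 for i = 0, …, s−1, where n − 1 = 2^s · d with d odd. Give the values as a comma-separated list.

n − 1 = 10584 = 2^3 · 1323, so s = 3 and d = 1323.
x_0 = 7423^1323 mod 10585 = 1652.
x_1 = 1652^2 mod 10585 = 8759.
x_2 = 8759^2 mod 10585 = 1.

1652, 8759, 1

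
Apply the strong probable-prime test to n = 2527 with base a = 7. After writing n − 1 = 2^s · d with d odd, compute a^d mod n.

2471

n − 1 = 2526 = 2^1 · 1263, so s = 1 and d = 1263.
Repeated squaring mod 2527: 7^1 ≡ 7, 7^2 ≡ 49, 7^4 ≡ 2401, 7^8 ≡ 714, 7^16 ≡ 1869, 7^32 ≡ 847, 7^64 ≡ 2268, 7^128 ≡ 1379, 7^256 ≡ 1337, 7^512 ≡ 980, 7^1024 ≡ 140.
1263 = 1024 + 128 + 64 + 32 + 8 + 4 + 2 + 1, so 7^1263 ≡ 140·1379·2268·847·714·2401·49·7 ≡ 2471 (mod 2527).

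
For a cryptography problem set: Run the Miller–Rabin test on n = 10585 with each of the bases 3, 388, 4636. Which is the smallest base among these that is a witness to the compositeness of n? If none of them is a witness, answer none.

none

n − 1 = 10584 = 2^3 · 1323, so s = 3 and d = 1323.
Base 3: x_0 = 3^1323 mod 10585 = 8422. x_0 is neither 1 nor 10584, so continue squaring. x_1 = 8422^2 mod 10585 = 10584. x_1 ≡ −1, so 3 is not a witness.
Base 388: x_0 = 388^1323 mod 10585 = 8422. x_0 is neither 1 nor 10584, so continue squaring. x_1 = 8422^2 mod 10585 = 10584. x_1 ≡ −1, so 388 is not a witness.
Base 4636: x_0 = 4636^1323 mod 10585 = 1. x_0 = 1, so 4636 is not a witness.
No listed base is a witness for 10585.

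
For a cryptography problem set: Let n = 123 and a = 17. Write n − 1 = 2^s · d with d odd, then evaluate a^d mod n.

65

n − 1 = 122 = 2^1 · 61, so s = 1 and d = 61.
Repeated squaring mod 123: 17^1 ≡ 17, 17^2 ≡ 43, 17^4 ≡ 4, 17^8 ≡ 16, 17^16 ≡ 10, 17^32 ≡ 100.
61 = 32 + 16 + 8 + 4 + 1, so 17^61 ≡ 100·10·16·4·17 ≡ 65 (mod 123).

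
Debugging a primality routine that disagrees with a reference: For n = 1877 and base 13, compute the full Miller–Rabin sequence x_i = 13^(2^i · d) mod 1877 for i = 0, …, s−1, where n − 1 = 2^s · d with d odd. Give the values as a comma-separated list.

137, 1876

n − 1 = 1876 = 2^2 · 469, so s = 2 and d = 469.
x_0 = 13^469 mod 1877 = 137.
x_1 = 137^2 mod 1877 = 1876.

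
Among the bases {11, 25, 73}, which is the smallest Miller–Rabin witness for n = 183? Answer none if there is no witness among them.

n − 1 = 182 = 2^1 · 91, so s = 1 and d = 91.
Base 11: x_0 = 11^91 mod 183 = 50. x_0 ∉ {1, 182} and s = 1, so 11 is a Miller–Rabin witness and 183 is composite.
Base 25: x_0 = 25^91 mod 183 = 25. x_0 ∉ {1, 182} and s = 1, so 25 is a Miller–Rabin witness and 183 is composite.
Base 73: x_0 = 73^91 mod 183 = 73. x_0 ∉ {1, 182} and s = 1, so 73 is a Miller–Rabin witness and 183 is composite.
The smallest witness among the given bases is 11.

11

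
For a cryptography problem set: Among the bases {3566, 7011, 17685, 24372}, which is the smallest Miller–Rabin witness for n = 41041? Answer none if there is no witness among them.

7011

n − 1 = 41040 = 2^4 · 2565, so s = 4 and d = 2565.
Base 3566: x_0 = 3566^2565 mod 41041 = 41040. x_0 = 41040 ≡ −1, so 3566 is not a witness.
Base 7011: x_0 = 7011^2565 mod 41041 = 15170. x_0 is neither 1 nor 41040, so continue squaring. x_1 = 15170^2 mod 41041 = 12013. x_2 = 12013^2 mod 41041 = 12013. x_3 = 12013^2 mod 41041 = 12013. Reached i = s−1 = 3 without hitting −1: 7011 is a Miller–Rabin witness and 41041 is composite.
Base 17685: x_0 = 17685^2565 mod 41041 = 23561. x_0 is neither 1 nor 41040, so continue squaring. x_1 = 23561^2 mod 41041 = 155. x_2 = 155^2 mod 41041 = 24025. x_3 = 24025^2 mod 41041 = 1. x_3 = 1 but x_2 ≠ ±1, a nontrivial square root of 1 — 17685 is a witness and 41041 is composite.
Base 24372: x_0 = 24372^2565 mod 41041 = 17016. x_0 is neither 1 nor 41040, so continue squaring. x_1 = 17016^2 mod 41041 = 1. x_1 = 1 but x_0 ≠ ±1, a nontrivial square root of 1 — 24372 is a witness and 41041 is composite.
The smallest witness among the given bases is 7011.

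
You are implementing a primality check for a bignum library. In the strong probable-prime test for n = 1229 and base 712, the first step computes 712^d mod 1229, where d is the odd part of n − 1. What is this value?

597

n − 1 = 1228 = 2^2 · 307, so s = 2 and d = 307.
Repeated squaring mod 1229: 712^1 ≡ 712, 712^2 ≡ 596, 712^4 ≡ 35, 712^8 ≡ 1225, 712^16 ≡ 16, 712^32 ≡ 256, 712^64 ≡ 399, 712^128 ≡ 660, 712^256 ≡ 534.
307 = 256 + 32 + 16 + 2 + 1, so 712^307 ≡ 534·256·16·596·712 ≡ 597 (mod 1229).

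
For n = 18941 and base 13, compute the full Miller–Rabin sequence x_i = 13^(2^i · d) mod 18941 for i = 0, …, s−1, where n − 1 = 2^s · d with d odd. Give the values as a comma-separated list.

10101, 13975

n − 1 = 18940 = 2^2 · 4735, so s = 2 and d = 4735.
x_0 = 13^4735 mod 18941 = 10101.
x_1 = 10101^2 mod 18941 = 13975.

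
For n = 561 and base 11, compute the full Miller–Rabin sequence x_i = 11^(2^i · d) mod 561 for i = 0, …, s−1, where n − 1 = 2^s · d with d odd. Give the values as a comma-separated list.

209, 484, 319, 220

n − 1 = 560 = 2^4 · 35, so s = 4 and d = 35.
x_0 = 11^35 mod 561 = 209.
x_1 = 209^2 mod 561 = 484.
x_2 = 484^2 mod 561 = 319.
x_3 = 319^2 mod 561 = 220.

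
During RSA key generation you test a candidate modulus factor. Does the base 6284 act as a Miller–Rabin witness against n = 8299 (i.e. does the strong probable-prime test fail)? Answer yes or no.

no

n − 1 = 8298 = 2^1 · 4149, so s = 1 and d = 4149.
Repeated squaring mod 8299: 6284^1 ≡ 6284, 6284^2 ≡ 2014, 6284^4 ≡ 6284, 6284^8 ≡ 2014, 6284^16 ≡ 6284, 6284^32 ≡ 2014, 6284^64 ≡ 6284, 6284^128 ≡ 2014, 6284^256 ≡ 6284, 6284^512 ≡ 2014, 6284^1024 ≡ 6284, 6284^2048 ≡ 2014, 6284^4096 ≡ 6284.
4149 = 4096 + 32 + 16 + 4 + 1, so 6284^4149 ≡ 6284·2014·6284·6284·6284 ≡ 1 (mod 8299).
x_0 = 6284^4149 mod 8299 = 1.
x_0 = 1, so 6284 is not a witness.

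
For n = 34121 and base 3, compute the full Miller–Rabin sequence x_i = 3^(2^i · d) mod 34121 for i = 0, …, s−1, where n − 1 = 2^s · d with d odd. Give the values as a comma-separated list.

n − 1 = 34120 = 2^3 · 4265, so s = 3 and d = 4265.
x_0 = 3^4265 mod 34121 = 27820.
x_1 = 27820^2 mod 34121 = 19878.
x_2 = 19878^2 mod 34121 = 13704.

27820, 19878, 13704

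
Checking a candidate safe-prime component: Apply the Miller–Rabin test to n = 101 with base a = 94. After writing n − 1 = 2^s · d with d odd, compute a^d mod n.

91

n − 1 = 100 = 2^2 · 25, so s = 2 and d = 25.
Repeated squaring mod 101: 94^1 ≡ 94, 94^2 ≡ 49, 94^4 ≡ 78, 94^8 ≡ 24, 94^16 ≡ 71.
25 = 16 + 8 + 1, so 94^25 ≡ 71·24·94 ≡ 91 (mod 101).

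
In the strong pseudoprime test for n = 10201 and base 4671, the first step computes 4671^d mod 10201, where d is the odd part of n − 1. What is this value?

3839

n − 1 = 10200 = 2^3 · 1275, so s = 3 and d = 1275.
4671^1275 mod 10201 = 3839.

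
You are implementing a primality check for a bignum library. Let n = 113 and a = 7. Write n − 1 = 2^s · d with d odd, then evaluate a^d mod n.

112

n − 1 = 112 = 2^4 · 7, so s = 4 and d = 7.
Repeated squaring mod 113: 7^1 ≡ 7, 7^2 ≡ 49, 7^4 ≡ 28.
7 = 4 + 2 + 1, so 7^7 ≡ 28·49·7 ≡ 112 (mod 113).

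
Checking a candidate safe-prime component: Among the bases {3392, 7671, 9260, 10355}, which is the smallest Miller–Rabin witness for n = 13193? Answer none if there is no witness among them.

n − 1 = 13192 = 2^3 · 1649, so s = 3 and d = 1649.
Base 3392: x_0 = 3392^1649 mod 13193 = 8332. x_0 is neither 1 nor 13192, so continue squaring. x_1 = 8332^2 mod 13193 = 658. x_2 = 658^2 mod 13193 = 10788. Reached i = s−1 = 2 without hitting −1: 3392 is a Miller–Rabin witness and 13193 is composite.
Base 7671: x_0 = 7671^1649 mod 13193 = 13135. x_0 is neither 1 nor 13192, so continue squaring. x_1 = 13135^2 mod 13193 = 3364. x_2 = 3364^2 mod 13193 = 10095. Reached i = s−1 = 2 without hitting −1: 7671 is a Miller–Rabin witness and 13193 is composite.
Base 9260: x_0 = 9260^1649 mod 13193 = 11812. x_0 is neither 1 nor 13192, so continue squaring. x_1 = 11812^2 mod 13193 = 7369. x_2 = 7369^2 mod 13193 = 12966. Reached i = s−1 = 2 without hitting −1: 9260 is a Miller–Rabin witness and 13193 is composite.
Base 10355: x_0 = 10355^1649 mod 13193 = 7015. x_0 is neither 1 nor 13192, so continue squaring. x_1 = 7015^2 mod 13193 = 335. x_2 = 335^2 mod 13193 = 6681. Reached i = s−1 = 2 without hitting −1: 10355 is a Miller–Rabin witness and 13193 is composite.
The smallest witness among the given bases is 3392.

3392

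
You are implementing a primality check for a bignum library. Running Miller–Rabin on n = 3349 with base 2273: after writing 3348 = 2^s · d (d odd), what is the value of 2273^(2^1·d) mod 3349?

1539

n − 1 = 3348 = 2^2 · 837, so s = 2 and d = 837.
x_0 = 2273^837 mod 3349 = 496.
x_1 = 496^2 mod 3349 = 1539.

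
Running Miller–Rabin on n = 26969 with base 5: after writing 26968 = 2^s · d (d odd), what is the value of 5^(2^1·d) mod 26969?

8440

n − 1 = 26968 = 2^3 · 3371, so s = 3 and d = 3371.
x_0 = 5^3371 mod 26969 = 19846.
x_1 = 19846^2 mod 26969 = 8440.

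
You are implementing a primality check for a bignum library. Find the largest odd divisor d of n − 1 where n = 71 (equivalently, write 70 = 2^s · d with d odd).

35

Halving: 70 → 35; 35 is odd.
So 70 = 2^1 · 35.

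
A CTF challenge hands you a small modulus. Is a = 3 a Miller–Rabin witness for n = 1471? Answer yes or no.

no

n − 1 = 1470 = 2^1 · 735, so s = 1 and d = 735.
x_0 = 3^735 mod 1471 = 1470.
x_0 = 1470 ≡ −1, so 3 is not a witness.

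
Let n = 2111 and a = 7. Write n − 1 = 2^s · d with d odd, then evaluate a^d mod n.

2110

n − 1 = 2110 = 2^1 · 1055, so s = 1 and d = 1055.
7^1055 mod 2111 = 2110.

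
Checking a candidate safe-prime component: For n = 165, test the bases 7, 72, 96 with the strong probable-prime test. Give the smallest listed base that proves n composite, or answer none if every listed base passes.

7

n − 1 = 164 = 2^2 · 41, so s = 2 and d = 41.
Base 7: x_0 = 7^41 mod 165 = 7. x_0 is neither 1 nor 164, so continue squaring. x_1 = 7^2 mod 165 = 49. Reached i = s−1 = 1 without hitting −1: 7 is a Miller–Rabin witness and 165 is composite.
Base 72: x_0 = 72^41 mod 165 = 72. x_0 is neither 1 nor 164, so continue squaring. x_1 = 72^2 mod 165 = 69. Reached i = s−1 = 1 without hitting −1: 72 is a Miller–Rabin witness and 165 is composite.
Base 96: x_0 = 96^41 mod 165 = 96. x_0 is neither 1 nor 164, so continue squaring. x_1 = 96^2 mod 165 = 141. Reached i = s−1 = 1 without hitting −1: 96 is a Miller–Rabin witness and 165 is composite.
The smallest witness among the given bases is 7.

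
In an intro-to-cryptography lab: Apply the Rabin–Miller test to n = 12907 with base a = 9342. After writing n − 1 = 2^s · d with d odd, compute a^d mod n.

n − 1 = 12906 = 2^1 · 6453, so s = 1 and d = 6453.
9342^6453 mod 12907 = 12906.

12906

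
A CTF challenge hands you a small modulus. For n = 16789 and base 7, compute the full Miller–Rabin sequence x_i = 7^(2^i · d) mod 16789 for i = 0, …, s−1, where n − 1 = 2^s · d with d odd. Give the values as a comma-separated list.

9540, 15220

n − 1 = 16788 = 2^2 · 4197, so s = 2 and d = 4197.
x_0 = 7^4197 mod 16789 = 9540.
x_1 = 9540^2 mod 16789 = 15220.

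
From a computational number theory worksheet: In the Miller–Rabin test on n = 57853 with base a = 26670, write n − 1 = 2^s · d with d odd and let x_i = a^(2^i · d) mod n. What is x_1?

n − 1 = 57852 = 2^2 · 14463, so s = 2 and d = 14463.
Repeated squaring mod 57853: 26670^1 ≡ 26670, 26670^2 ≡ 44118, 26670^4 ≡ 49445, 26670^8 ≡ 55951, 26670^16 ≡ 30718, 26670^32 ≡ 13094, 26670^64 ≡ 34397, 26670^128 ≡ 1906, 26670^256 ≡ 45950, 26670^512 ≡ 57265, 26670^1024 ≡ 56479, 26670^2048 ≡ 36580, 26670^4096 ≡ 14363, 26670^8192 ≡ 49824.
14463 = 8192 + 4096 + 2048 + 64 + 32 + 16 + 8 + 4 + 2 + 1, so 26670^14463 ≡ 49824·14363·36580·34397·13094·30718·55951·49445·44118·26670 ≡ 54917 (mod 57853).
x_0 = 54917.
x_1 = 54917^2 mod 57853 = 57852.

57852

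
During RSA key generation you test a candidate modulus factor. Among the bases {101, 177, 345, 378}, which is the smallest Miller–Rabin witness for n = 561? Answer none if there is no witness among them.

n − 1 = 560 = 2^4 · 35, so s = 4 and d = 35.
Base 101: x_0 = 101^35 mod 561 = 560. x_0 = 560 ≡ −1, so 101 is not a witness.
Base 177: x_0 = 177^35 mod 561 = 309. x_0 is neither 1 nor 560, so continue squaring. x_1 = 309^2 mod 561 = 111. x_2 = 111^2 mod 561 = 540. x_3 = 540^2 mod 561 = 441. Reached i = s−1 = 3 without hitting −1: 177 is a Miller–Rabin witness and 561 is composite.
Base 345: x_0 = 345^35 mod 561 = 210. x_0 is neither 1 nor 560, so continue squaring. x_1 = 210^2 mod 561 = 342. x_2 = 342^2 mod 561 = 276. x_3 = 276^2 mod 561 = 441. Reached i = s−1 = 3 without hitting −1: 345 is a Miller–Rabin witness and 561 is composite.
Base 378: x_0 = 378^35 mod 561 = 540. x_0 is neither 1 nor 560, so continue squaring. x_1 = 540^2 mod 561 = 441. x_2 = 441^2 mod 561 = 375. x_3 = 375^2 mod 561 = 375. Reached i = s−1 = 3 without hitting −1: 378 is a Miller–Rabin witness and 561 is composite.
The smallest witness among the given bases is 177.

177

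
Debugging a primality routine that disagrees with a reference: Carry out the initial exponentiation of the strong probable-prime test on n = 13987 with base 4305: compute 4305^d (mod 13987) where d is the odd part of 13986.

n − 1 = 13986 = 2^1 · 6993, so s = 1 and d = 6993.
4305^6993 mod 13987 = 11432.

11432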